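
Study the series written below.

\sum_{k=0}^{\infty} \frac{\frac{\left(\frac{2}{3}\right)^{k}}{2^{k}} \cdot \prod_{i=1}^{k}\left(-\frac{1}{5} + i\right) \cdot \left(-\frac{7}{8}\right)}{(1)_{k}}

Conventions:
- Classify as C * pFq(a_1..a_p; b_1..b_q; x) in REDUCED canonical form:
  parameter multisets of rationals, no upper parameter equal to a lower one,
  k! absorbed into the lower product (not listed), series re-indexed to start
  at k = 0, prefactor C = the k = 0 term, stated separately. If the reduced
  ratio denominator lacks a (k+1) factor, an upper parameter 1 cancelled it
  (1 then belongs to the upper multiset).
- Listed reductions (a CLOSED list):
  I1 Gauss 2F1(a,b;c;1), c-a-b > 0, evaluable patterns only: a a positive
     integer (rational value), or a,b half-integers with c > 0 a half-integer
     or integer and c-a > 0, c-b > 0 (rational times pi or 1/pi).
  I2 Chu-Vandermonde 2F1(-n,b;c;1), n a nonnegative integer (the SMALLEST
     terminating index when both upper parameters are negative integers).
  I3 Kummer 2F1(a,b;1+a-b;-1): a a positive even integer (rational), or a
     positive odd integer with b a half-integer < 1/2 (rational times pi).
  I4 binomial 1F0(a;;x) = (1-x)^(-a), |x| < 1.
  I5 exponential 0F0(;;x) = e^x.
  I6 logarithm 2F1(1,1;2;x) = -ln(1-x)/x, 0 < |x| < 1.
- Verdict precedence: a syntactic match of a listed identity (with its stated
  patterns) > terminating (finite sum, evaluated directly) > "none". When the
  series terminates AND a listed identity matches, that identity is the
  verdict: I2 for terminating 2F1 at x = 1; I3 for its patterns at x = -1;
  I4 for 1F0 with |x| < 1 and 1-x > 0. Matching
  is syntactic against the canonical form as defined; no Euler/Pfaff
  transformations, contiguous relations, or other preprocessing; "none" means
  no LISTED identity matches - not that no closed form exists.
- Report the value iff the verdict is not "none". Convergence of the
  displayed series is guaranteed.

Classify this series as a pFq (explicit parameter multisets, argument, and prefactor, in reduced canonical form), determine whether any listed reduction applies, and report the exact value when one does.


Canonical form: C = -\frac{7}{8} times 1F0 with upper {\frac{4}{5}}, lower {-}, x = \frac{1}{3}. Verdict at x = \frac{1}{3}: the I4 binomial reduction matches (the 1F0 binomial series: exponent -4/5, x = \frac{1}{3}). Exact value: \left(-\frac{7}{8}\right) \cdot \left(\frac{2}{3}\right)^{-\frac{4}{5}}.

First insight: x = \frac{1}{3} and the two k-th powers (C = -7/8) combine into one argument.
Term ratio: r(k) = \frac{1}{3} * (k+\frac{4}{5}) / [(k+1)] - rational in k. x = \frac{1}{3}; t_0 = -\frac{7}{8}; negate the roots.


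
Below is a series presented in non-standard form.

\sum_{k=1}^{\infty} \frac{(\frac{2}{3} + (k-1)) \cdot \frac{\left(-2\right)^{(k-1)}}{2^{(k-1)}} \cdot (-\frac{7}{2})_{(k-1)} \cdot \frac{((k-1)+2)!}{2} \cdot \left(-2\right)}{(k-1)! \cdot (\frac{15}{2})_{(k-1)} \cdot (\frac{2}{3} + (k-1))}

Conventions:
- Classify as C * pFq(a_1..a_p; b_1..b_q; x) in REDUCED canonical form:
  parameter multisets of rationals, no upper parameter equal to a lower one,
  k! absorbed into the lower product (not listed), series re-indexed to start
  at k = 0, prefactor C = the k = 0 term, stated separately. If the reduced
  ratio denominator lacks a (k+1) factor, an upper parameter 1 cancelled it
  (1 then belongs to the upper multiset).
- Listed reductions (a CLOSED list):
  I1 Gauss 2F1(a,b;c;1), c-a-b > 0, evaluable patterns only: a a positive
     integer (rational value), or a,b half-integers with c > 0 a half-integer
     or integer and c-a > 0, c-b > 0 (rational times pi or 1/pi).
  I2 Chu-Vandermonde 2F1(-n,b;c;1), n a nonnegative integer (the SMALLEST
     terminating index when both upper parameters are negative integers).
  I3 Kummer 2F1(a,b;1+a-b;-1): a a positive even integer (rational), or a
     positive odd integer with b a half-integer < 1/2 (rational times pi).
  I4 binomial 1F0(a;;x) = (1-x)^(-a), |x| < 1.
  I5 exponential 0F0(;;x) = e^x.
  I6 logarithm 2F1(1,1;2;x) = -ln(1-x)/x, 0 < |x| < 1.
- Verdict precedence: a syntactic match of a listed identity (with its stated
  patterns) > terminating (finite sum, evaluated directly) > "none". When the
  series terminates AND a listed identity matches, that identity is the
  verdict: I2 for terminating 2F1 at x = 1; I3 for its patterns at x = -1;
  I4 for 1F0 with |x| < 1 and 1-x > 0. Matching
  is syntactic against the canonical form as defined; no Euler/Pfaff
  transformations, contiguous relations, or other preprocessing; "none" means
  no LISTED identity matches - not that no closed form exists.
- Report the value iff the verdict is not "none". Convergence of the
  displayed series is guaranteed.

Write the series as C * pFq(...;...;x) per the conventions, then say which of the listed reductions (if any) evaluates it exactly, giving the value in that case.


Reduced: x = -1, 2F1, upper = {-\frac{7}{2}, 3}, lower = {\frac{15}{2}}, C = -2. Verdict: Kummer's theorem (I3) matches (x = -1; c = \frac{15}{2} equals 1+a-b for upper {-\frac{7}{2}, 3}: listed pattern). Value: \left(-\frac{9009}{4096}\right) \cdot \pi.

Structural cue: with t_0 = -2, the factorial ratio (C = -2, x = -1) (k+a-1)!/(a-1)! is a rising factorial (a)_k.
Adjacent-term ratio: r(k) = -1 * (k-\frac{7}{2}) (k+3) / [(k+\frac{15}{2}) (k+1)] - rational in k, leading ratio -1; with t_0 = -2, classification follows.


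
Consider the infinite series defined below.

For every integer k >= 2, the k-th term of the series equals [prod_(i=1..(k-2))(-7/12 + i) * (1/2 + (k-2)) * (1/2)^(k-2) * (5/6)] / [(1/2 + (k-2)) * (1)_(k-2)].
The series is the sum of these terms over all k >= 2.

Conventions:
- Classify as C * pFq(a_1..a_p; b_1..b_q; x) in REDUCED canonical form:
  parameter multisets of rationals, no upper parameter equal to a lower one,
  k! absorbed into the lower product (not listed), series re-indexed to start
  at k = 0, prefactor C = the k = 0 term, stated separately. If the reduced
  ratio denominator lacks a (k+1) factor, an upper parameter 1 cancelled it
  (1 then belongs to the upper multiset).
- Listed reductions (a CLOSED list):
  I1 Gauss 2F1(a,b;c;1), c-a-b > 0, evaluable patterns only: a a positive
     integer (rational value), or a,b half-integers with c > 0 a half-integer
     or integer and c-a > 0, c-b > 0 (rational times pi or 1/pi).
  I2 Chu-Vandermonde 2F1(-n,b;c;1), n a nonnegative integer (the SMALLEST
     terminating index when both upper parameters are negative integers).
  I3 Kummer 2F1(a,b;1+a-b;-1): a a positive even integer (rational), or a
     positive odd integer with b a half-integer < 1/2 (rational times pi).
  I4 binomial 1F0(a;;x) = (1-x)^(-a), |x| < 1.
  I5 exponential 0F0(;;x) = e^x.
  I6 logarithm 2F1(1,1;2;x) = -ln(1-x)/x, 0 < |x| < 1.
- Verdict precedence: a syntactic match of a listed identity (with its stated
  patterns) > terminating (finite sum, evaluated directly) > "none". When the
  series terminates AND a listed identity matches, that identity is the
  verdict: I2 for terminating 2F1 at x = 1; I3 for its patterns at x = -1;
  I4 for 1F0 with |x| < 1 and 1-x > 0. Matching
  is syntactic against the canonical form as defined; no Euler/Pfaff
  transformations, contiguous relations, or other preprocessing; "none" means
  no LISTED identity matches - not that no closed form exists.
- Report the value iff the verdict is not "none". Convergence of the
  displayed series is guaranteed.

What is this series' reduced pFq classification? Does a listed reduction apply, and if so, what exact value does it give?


Classification (C = 5/6): 1F0 with upper {5/12}, lower {-}, argument x = 1/2. Verdict: this is the binomial series (I4) (the 1F0 binomial series: exponent -5/12, x = 1/2). Sum: (5/6) * (1/2)^(-5/12).

Key step: with t_0 = 5/6, the running product (prefactor 5/6) telescopes to a rising factorial.
Ratio: r(k) = (1/2) * (k+5/12) / [(k+1)] - poly over poly, x = (1/2) from leading terms; C = 5/6 at k = 0.


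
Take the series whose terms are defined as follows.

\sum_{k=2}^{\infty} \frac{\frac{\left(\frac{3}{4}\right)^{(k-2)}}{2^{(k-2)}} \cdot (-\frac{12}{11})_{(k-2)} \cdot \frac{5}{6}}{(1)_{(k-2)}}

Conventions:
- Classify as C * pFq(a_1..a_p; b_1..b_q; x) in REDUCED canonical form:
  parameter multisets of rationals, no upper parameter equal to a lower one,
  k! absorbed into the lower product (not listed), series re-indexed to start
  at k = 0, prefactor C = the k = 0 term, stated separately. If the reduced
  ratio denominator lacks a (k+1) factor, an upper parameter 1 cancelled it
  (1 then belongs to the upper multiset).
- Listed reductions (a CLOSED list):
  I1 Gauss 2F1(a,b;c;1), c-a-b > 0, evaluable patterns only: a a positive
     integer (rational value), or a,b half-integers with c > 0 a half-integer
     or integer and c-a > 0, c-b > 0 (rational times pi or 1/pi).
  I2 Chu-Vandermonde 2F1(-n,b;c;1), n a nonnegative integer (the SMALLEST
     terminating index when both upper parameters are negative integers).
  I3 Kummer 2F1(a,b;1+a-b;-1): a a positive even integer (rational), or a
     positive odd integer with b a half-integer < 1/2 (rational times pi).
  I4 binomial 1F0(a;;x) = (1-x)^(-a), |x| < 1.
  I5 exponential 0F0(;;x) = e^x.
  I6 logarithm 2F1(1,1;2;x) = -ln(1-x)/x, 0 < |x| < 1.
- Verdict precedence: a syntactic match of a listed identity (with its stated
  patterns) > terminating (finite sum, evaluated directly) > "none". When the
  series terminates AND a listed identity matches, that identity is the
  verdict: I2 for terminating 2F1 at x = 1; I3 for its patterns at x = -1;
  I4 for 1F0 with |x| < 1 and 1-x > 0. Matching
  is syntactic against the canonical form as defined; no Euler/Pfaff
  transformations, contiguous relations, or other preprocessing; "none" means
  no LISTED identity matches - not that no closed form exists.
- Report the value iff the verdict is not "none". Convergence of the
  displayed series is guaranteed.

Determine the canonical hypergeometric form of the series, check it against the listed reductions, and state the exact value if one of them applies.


Classification (C = \frac{5}{6}): 1F0 with upper {-\frac{12}{11}}, lower {-}, argument x = \frac{3}{8}. Verdict: the binomial series (I4) fires (the 1F0 binomial series: exponent 12/11, x = \frac{3}{8}). Hence: \frac{5}{6} \cdot \left(\frac{5}{8}\right)^{\frac{12}{11}}.

The tell: x = \frac{3}{8} and (1)_k (prefactor 5/6) is k! itself.
Adjacent-term ratio: r(k) = \frac{3}{8} * (k-\frac{12}{11}) / [(k+1)] - rational in k, leading ratio \frac{3}{8}; with t_0 = \frac{5}{6}, classification follows.


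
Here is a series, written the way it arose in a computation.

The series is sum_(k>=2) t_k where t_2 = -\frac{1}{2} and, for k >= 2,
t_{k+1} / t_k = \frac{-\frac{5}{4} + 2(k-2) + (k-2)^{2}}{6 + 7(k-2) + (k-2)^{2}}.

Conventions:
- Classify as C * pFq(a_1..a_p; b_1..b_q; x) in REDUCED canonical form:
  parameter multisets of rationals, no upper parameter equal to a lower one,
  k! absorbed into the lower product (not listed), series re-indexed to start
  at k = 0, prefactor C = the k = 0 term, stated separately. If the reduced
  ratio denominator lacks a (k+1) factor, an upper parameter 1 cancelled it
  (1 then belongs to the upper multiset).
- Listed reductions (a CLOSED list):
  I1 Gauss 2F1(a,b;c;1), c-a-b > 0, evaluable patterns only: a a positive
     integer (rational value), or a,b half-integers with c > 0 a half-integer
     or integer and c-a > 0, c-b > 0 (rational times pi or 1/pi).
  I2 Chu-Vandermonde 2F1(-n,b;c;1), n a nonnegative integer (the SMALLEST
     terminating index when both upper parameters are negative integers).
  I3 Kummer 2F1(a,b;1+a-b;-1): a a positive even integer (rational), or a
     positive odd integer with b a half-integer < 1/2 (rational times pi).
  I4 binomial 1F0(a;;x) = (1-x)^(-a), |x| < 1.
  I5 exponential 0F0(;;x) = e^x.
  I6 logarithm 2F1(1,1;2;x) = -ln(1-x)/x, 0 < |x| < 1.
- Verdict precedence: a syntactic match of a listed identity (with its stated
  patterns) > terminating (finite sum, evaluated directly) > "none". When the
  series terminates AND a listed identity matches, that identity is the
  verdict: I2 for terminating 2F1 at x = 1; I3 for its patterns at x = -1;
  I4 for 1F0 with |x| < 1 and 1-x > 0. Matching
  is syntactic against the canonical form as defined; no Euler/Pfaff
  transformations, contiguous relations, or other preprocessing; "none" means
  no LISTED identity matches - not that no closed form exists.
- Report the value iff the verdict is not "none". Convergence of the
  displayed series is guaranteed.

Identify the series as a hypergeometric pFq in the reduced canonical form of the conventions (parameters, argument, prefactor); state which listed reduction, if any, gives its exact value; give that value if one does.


With C = -\frac{1}{2}: the canonical form is 2F1(-\frac{1}{2}, \frac{5}{2}; 6; 1). Verdict: Gauss (I1, half-integer pattern) applies (x = 1; upper {-\frac{1}{2}, \frac{5}{2}} half-integers, c = 6 in the evaluable pattern). Value: \left(-\frac{4096}{3465}\right) / \pi.

First insight: with t_0 = -\frac{1}{2}, factor the ratio over Q (C = -1/2, x = 1): negated roots = parameters.
Term ratio: r(k) = 1 * (k-\frac{1}{2}) (k+\frac{5}{2}) / [(k+6) (k+1)] - rational in k, leading ratio 1; with t_0 = -\frac{1}{2}, classification follows.


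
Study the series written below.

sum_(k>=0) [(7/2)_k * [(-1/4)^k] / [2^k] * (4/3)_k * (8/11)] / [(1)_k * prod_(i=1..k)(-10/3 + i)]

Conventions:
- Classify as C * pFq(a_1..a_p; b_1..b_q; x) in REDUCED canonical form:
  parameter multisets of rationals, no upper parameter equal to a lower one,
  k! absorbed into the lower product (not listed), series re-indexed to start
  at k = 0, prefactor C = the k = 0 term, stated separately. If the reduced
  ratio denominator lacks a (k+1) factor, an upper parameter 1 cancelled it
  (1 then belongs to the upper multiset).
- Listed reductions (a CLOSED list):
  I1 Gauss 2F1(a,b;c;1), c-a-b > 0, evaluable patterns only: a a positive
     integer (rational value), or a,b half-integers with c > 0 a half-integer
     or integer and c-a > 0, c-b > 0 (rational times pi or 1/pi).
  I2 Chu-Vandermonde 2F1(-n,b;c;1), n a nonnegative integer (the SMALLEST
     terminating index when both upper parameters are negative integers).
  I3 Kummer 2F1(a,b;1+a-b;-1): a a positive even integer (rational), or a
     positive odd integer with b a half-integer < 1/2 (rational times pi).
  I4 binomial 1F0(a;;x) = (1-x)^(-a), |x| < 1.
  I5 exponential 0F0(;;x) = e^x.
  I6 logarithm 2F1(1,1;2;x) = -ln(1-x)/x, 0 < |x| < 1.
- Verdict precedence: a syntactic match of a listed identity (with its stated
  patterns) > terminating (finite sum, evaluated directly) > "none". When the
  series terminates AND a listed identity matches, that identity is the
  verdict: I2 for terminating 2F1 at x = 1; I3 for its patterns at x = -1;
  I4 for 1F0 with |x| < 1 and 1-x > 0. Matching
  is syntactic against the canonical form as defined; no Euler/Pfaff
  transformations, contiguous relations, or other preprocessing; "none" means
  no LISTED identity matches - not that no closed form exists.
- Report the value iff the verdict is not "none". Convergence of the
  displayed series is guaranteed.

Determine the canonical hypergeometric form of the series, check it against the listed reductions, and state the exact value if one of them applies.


At argument -1/8: a 2F1 with upper {4/3, 7/2}, lower {-7/3}, scaled by C = 8/11. Verdict: none - this 2F1 at x = -1/8 matches no listed pattern, and upper {4/3, 7/2} holds no stopper.

The tell: x = (-1/8) and the lower running product (C = 8/11, x = -1/8) is a rising factorial.
Term ratio: r(k) = (-1/8) * (k+4/3) (k+7/2) / [(k-7/3) (k+1)] - poly over poly, x = (-1/8) from leading terms; C = 8/11 at k = 0.


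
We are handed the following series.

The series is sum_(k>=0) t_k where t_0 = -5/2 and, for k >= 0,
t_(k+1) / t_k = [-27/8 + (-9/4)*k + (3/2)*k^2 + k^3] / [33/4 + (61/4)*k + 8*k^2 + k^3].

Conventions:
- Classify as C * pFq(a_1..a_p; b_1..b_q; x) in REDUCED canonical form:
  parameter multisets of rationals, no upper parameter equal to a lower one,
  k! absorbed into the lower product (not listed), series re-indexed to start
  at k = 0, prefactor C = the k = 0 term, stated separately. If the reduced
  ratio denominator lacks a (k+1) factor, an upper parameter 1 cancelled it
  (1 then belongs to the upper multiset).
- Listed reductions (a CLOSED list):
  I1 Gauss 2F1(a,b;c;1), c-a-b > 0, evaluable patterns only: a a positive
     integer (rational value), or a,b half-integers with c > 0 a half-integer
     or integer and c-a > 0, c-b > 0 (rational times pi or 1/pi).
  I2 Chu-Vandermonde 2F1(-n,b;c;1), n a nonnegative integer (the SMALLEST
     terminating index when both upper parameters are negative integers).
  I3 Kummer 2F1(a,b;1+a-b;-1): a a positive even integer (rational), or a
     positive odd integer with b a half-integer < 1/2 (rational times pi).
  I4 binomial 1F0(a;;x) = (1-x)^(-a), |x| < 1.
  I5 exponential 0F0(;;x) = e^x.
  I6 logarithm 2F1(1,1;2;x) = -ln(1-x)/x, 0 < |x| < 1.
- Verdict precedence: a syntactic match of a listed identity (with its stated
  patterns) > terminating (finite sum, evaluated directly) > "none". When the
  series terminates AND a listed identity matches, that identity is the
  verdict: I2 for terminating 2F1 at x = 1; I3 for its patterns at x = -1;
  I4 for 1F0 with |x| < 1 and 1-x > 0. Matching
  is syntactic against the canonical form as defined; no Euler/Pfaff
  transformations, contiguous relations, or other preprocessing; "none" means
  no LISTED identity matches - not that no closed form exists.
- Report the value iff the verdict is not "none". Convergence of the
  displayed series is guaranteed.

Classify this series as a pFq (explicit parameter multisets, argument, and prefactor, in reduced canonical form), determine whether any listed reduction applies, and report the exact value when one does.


Key observation: with t_0 = -5/2, the ratio is unreduced: k + 3/2 divides both sides (C = -5/2, x = 1).
Step ratio: r(k) = 1 * (k-3/2) (k+3/2) / [(k+11/2) (k+1)] - rational; roots negated = parameters, x = 1, C = -5/2.

At argument 1: a 2F1 with upper {-3/2, 3/2}, lower {11/2}, scaled by C = -5/2. Verdict (x = 1): the half-integer Gauss pattern (I1) applies (x = 1; upper {-3/2, 3/2} half-integers, c = 11/2 in the evaluable pattern). Exact value: (-33075/65536) * pi.


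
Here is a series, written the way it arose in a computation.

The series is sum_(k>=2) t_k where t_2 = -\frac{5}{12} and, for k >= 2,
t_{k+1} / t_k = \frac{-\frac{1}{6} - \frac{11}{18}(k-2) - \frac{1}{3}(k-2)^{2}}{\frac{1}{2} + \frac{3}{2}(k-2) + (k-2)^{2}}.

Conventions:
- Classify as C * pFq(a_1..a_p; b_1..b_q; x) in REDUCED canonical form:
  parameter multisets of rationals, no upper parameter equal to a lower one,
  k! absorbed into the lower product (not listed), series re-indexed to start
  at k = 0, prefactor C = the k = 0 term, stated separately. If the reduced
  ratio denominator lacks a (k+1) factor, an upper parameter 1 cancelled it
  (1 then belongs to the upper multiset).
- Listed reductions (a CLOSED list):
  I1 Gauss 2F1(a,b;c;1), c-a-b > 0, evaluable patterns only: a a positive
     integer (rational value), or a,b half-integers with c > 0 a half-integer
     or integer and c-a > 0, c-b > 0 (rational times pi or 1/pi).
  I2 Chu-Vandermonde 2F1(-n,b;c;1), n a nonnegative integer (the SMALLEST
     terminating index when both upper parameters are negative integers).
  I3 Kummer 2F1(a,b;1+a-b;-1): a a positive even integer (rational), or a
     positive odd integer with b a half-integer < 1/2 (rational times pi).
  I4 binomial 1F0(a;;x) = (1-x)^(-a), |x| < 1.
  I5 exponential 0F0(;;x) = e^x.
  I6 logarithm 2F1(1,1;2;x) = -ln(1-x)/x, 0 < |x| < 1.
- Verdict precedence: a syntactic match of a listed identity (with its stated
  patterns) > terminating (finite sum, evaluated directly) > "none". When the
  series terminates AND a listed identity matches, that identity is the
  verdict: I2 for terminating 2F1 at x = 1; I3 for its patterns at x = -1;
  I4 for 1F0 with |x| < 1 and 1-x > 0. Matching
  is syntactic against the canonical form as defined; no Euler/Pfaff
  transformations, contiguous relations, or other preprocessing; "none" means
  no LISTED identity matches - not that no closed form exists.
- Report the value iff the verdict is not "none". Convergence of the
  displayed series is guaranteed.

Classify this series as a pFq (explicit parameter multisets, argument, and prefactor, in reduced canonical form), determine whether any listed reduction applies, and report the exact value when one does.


The series (x = -\frac{1}{3}) is 2F1: upper {\frac{1}{3}, \frac{3}{2}}, lower {\frac{1}{2}}, prefactor -\frac{5}{12}. Verdict: no listed reduction: x = -\frac{1}{3} and upper {\frac{1}{3}, \frac{3}{2}} fail every I1-I6 pattern.

Key step: x = -\frac{1}{3} and factor the ratio over Q (C = -5/12, x = -1/3): negated roots = parameters.
Adjacent-term ratio: r(k) = -\frac{1}{3} * (k+\frac{1}{3}) (k+\frac{3}{2}) / [(k+\frac{1}{2}) (k+1)] ; factor over Q: parameters, x = -\frac{1}{3}, and C = -\frac{5}{12}.


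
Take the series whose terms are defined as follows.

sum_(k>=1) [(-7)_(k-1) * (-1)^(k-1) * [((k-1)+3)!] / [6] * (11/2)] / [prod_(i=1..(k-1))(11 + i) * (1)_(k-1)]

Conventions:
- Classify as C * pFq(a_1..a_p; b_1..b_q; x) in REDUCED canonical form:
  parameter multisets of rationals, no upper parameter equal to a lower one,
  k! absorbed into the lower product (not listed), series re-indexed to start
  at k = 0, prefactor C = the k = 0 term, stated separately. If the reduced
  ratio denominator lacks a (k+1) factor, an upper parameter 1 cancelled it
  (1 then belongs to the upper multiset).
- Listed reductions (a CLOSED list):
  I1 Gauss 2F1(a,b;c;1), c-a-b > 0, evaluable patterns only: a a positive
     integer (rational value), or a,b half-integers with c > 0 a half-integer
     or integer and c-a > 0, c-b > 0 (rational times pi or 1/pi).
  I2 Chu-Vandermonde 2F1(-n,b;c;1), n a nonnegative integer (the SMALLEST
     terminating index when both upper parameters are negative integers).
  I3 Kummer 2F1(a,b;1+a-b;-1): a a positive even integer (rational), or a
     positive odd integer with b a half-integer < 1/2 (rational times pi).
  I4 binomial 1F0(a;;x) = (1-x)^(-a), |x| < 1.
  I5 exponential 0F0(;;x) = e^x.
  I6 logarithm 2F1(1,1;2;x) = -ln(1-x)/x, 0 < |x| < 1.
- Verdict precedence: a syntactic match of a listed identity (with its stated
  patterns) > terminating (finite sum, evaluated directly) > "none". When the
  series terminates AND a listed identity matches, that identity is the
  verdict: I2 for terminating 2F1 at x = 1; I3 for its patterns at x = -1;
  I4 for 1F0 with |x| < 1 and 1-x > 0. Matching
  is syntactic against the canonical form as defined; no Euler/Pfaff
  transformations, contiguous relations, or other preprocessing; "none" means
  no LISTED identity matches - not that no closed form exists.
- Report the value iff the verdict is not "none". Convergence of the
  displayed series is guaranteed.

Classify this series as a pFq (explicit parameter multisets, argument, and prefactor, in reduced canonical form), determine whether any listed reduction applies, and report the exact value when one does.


Canonical form: C = 11/2 times 2F1 with upper {-7, 4}, lower {12}, x = -1. Verdict: Kummer's theorem (I3) matches (x = -1; c = 12 equals 1+a-b for upper {-7, 4}: listed pattern). Hence: 605/12.

First insight: with t_0 = 11/2, the factorial ratio (C = 11/2) (k+a-1)!/(a-1)! is a rising factorial (a)_k.
Ratio: r(k) = (-1) * (k-7) (k+4) / [(k+12) (k+1)] - rational in k. x = (-1); t_0 = 11/2; negate the roots.


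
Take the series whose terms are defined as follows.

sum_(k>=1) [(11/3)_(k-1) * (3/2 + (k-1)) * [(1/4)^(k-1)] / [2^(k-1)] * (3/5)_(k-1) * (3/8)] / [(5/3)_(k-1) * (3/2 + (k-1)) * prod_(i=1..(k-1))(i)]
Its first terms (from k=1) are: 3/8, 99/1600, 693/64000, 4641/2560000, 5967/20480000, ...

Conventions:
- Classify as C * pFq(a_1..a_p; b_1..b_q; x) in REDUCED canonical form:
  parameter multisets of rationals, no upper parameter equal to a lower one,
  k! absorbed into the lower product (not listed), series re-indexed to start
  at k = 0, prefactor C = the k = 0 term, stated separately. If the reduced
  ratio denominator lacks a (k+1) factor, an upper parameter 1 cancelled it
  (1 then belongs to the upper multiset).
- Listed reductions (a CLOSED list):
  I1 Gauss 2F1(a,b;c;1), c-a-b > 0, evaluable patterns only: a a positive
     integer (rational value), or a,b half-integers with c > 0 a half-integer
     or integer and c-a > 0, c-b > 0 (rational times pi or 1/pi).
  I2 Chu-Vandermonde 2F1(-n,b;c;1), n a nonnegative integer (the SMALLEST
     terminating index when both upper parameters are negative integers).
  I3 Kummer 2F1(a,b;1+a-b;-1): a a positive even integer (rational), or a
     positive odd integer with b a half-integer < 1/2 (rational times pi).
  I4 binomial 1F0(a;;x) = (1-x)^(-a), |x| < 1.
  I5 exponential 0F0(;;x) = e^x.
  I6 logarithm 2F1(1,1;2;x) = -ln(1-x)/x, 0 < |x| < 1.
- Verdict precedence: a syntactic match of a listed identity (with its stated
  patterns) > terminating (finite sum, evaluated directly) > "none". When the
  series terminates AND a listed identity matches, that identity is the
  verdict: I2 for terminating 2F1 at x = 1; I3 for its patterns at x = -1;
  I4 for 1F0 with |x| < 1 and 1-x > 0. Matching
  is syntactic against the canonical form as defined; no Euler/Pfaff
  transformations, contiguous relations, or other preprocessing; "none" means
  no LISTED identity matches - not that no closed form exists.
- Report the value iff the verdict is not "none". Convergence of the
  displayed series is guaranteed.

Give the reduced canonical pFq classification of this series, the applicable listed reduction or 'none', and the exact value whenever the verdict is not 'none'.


Prefactor 3/8, argument 1/8: 2F1 with upper {3/5, 11/3} over lower {5/3}. Verdict: no listed reduction: x = 1/8 and upper {3/5, 11/3} fail every I1-I6 pattern.

Key observation: t_0 being 3/8, k + 3/2 divides numerator and denominator alike; C = 3/8, x = 1/8 after cancelling.
Step ratio: r(k) = (1/8) * (k+3/5) (k+11/3) / [(k+5/3) (k+1)] ; factor over Q: parameters, x = (1/8), and C = 3/8.


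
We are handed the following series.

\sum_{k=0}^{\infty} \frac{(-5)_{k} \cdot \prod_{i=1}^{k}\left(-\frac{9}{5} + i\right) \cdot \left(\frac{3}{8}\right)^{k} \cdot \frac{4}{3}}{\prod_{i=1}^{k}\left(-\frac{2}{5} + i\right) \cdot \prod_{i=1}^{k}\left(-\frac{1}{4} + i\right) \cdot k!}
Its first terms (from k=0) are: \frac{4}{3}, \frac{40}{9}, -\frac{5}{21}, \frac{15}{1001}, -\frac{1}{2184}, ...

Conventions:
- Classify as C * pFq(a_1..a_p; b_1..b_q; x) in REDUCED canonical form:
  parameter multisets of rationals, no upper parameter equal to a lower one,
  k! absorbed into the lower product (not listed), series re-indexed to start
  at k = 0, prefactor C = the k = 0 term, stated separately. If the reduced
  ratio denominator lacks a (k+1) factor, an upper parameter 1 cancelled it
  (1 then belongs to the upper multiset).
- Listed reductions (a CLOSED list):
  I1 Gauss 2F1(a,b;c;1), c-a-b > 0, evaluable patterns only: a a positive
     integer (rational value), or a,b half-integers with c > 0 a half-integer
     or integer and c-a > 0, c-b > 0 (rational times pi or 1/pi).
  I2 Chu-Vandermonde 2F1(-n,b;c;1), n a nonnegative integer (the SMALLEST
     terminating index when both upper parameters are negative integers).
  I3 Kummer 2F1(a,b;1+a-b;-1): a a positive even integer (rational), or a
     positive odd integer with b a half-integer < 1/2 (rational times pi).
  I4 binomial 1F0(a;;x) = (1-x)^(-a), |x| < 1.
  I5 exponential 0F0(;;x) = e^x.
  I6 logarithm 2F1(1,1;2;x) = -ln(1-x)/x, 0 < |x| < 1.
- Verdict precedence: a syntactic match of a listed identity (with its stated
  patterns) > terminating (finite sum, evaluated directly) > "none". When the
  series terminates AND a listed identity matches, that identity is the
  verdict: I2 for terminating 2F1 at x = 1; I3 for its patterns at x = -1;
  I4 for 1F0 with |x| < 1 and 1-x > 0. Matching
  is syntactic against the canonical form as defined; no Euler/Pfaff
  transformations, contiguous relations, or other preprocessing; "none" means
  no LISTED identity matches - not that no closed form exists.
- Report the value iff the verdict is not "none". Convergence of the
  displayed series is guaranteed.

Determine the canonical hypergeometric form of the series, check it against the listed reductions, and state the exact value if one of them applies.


At argument \frac{3}{8}: a 2F2 with upper {-5, -\frac{4}{5}}, lower {\frac{3}{5}, \frac{3}{4}}, scaled by C = \frac{4}{3}. Verdict: terminating (-5 upstairs). 6 nonzero terms in all; added directly. Value: \frac{874662847}{157477320}.

Key step: t_0 = \frac{4}{3} here, and the lower running product (C = 4/3) is a rising factorial.
Ratio: r(k) = \frac{3}{8} * (k-5) (k-\frac{4}{5}) / [(k+\frac{3}{5}) (k+\frac{3}{4}) (k+1)] - rational; roots negated = parameters, x = \frac{3}{8}, C = \frac{4}{3}.


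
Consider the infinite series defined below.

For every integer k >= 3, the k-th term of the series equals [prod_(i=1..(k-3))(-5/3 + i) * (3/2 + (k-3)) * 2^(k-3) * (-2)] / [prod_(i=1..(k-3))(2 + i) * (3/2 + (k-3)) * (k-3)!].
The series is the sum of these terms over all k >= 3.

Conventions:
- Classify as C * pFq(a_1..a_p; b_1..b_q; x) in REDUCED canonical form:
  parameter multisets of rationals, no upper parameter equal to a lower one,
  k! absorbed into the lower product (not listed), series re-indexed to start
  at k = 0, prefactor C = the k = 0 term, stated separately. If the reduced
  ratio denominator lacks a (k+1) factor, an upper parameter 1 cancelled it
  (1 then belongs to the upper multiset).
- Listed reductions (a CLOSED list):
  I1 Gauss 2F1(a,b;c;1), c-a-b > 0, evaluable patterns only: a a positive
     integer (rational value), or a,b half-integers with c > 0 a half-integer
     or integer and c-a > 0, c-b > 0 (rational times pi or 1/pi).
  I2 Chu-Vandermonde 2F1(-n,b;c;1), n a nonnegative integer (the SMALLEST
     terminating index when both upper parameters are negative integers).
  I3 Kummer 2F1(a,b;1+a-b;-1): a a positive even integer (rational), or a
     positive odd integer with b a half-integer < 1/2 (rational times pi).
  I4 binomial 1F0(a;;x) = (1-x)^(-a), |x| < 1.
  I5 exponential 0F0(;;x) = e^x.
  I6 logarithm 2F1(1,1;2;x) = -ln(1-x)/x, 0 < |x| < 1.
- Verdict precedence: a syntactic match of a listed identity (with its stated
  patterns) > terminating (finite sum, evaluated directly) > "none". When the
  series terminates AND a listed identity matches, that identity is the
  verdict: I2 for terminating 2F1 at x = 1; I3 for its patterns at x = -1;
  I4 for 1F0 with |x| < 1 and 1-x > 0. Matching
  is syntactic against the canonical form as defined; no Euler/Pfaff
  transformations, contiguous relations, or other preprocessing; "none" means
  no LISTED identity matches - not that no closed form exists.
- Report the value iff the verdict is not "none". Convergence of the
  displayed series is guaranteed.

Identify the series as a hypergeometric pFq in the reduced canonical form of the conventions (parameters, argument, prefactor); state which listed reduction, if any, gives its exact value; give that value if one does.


Canonical form: C = -2 times 1F1 with upper {-2/3}, lower {3}, x = 2. Verdict: none. A 1F1 with upper {-2/3} fits none of I1-I6 at x = 2; the sum runs forever.

Key step: from the first term -2: striking the common factor k + 3/2 reduces the term (C = -2).
Term ratio: r(k) = 2 * (k-2/3) / [(k+3) (k+1)] - rational; roots negated = parameters, x = 2, C = -2.


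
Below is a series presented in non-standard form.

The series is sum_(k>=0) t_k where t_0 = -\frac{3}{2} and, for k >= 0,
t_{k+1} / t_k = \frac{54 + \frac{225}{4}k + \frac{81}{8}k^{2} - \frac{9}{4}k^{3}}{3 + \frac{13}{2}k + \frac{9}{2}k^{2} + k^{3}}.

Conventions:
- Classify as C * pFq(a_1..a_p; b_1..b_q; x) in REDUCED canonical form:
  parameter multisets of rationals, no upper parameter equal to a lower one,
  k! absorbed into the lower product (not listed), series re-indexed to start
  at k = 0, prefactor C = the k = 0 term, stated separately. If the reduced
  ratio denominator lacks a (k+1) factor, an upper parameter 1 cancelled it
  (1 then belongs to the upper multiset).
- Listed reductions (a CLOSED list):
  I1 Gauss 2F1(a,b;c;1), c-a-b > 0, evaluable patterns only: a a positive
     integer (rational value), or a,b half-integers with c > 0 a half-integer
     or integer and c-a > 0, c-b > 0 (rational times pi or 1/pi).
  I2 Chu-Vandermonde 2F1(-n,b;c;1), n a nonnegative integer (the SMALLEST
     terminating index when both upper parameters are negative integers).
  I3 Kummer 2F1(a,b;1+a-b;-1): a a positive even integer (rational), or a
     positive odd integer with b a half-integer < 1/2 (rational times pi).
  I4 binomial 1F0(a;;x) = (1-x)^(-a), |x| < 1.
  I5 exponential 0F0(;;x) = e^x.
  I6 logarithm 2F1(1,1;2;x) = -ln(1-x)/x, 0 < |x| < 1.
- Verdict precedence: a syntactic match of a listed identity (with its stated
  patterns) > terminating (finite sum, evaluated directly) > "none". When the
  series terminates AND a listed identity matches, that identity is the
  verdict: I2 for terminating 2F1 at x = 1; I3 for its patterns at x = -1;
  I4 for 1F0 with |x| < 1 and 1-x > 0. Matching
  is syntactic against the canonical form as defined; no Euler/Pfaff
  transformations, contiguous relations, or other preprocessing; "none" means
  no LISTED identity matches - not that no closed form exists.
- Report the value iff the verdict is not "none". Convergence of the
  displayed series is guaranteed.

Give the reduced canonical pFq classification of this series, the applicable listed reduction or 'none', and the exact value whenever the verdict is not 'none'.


With C = -\frac{3}{2}: the canonical form is 1F0(-8; -; -\frac{9}{4}). Verdict: terminating - the sum ends at index 8 because -8 is a negative integer; exact evaluation follows. Its exact value is -\frac{2447192163}{131072}.

First insight: from the first term -\frac{3}{2}: cancel k + 3/2 from the displayed ratio first; then prefactor -3/2.
Ratio: r(k) = -\frac{9}{4} * (k-8) / [(k+1)] - rational in k. x = -\frac{9}{4}; t_0 = -\frac{3}{2}; negate the roots.


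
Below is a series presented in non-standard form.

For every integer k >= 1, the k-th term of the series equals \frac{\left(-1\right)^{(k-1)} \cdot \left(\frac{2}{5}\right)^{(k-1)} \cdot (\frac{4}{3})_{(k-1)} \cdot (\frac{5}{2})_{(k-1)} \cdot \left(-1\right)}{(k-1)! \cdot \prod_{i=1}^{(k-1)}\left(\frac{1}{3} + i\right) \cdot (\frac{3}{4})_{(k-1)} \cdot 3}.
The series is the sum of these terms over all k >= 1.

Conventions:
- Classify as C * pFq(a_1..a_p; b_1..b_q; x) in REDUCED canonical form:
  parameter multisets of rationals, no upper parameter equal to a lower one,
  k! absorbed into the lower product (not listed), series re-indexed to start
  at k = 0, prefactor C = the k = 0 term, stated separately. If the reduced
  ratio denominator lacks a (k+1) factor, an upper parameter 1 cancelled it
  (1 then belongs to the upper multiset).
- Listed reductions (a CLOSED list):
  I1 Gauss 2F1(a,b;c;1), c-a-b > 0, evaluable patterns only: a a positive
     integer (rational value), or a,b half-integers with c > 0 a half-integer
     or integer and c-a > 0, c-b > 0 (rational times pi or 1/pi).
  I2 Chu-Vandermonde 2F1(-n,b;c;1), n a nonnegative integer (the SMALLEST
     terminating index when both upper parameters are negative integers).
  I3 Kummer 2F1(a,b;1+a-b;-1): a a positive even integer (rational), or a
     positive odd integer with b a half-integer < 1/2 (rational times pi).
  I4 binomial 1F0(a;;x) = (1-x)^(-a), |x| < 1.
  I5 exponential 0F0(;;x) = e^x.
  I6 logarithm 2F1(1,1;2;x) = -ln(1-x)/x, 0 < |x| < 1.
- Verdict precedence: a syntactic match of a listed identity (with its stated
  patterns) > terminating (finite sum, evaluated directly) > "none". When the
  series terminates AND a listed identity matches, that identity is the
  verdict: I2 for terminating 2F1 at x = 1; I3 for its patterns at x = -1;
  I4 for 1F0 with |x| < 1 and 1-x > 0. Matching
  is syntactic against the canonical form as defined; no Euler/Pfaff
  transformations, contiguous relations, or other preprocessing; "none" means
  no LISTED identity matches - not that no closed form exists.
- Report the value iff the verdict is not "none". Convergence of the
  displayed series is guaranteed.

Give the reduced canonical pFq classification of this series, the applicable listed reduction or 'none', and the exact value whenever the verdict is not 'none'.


Classification (C = -\frac{1}{3}): 1F1 with upper {\frac{5}{2}}, lower {\frac{3}{4}}, argument x = -\frac{2}{5}. Verdict: none. A 1F1 with upper {\frac{5}{2}} fits none of I1-I6 at x = -\frac{2}{5}; the sum runs forever.

Structural cue: x = -\frac{2}{5} and the lower running product (C = -1/3) is a rising factorial.
Consecutive-term ratio: r(k) = -\frac{2}{5} * (k+\frac{5}{2}) / [(k+\frac{3}{4}) (k+1)] - rational in k, leading ratio -\frac{2}{5}; with t_0 = -\frac{1}{3}, classification follows.


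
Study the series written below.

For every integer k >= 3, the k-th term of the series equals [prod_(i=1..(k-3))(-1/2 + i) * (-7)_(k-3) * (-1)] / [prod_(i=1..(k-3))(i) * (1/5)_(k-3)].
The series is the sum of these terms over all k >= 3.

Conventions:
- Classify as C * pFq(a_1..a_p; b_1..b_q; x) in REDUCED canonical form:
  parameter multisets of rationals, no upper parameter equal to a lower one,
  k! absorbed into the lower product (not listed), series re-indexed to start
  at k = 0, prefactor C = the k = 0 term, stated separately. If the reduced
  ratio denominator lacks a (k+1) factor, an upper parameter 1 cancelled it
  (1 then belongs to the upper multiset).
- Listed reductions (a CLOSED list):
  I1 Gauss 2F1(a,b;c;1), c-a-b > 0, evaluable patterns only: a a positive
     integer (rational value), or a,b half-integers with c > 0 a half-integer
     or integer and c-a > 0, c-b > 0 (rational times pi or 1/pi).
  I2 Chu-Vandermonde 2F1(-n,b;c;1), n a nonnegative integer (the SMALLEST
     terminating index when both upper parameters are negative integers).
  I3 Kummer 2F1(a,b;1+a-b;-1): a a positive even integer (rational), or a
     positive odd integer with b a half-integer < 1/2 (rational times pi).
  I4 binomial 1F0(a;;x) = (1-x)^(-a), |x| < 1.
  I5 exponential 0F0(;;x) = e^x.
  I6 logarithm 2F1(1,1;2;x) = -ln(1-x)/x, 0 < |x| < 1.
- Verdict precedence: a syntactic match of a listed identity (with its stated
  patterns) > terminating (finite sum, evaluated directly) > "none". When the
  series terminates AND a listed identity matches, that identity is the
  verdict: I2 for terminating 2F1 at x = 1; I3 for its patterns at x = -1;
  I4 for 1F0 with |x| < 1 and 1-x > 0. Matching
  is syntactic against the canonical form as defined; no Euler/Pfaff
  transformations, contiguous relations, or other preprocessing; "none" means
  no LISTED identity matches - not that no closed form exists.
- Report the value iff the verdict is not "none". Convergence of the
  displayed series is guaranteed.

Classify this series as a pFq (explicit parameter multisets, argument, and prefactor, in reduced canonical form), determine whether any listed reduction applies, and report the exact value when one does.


Prefactor -1, argument 1: 2F1 with upper {-7, 1/2} over lower {1/5}. Verdict: Chu-Vandermonde (I2) applies (terminating 2F1 at x = 1 with n = 7, b = 1/2, c = 1/5). Exact value: 15165819/36315136.

First insight: t_0 being -1, the product of the first k integers (C = -1, x = 1) is k!.
Ratio: r(k) = 1 * (k-7) (k+1/2) / [(k+1/5) (k+1)] ; factor over Q: parameters, x = 1, and C = -1.


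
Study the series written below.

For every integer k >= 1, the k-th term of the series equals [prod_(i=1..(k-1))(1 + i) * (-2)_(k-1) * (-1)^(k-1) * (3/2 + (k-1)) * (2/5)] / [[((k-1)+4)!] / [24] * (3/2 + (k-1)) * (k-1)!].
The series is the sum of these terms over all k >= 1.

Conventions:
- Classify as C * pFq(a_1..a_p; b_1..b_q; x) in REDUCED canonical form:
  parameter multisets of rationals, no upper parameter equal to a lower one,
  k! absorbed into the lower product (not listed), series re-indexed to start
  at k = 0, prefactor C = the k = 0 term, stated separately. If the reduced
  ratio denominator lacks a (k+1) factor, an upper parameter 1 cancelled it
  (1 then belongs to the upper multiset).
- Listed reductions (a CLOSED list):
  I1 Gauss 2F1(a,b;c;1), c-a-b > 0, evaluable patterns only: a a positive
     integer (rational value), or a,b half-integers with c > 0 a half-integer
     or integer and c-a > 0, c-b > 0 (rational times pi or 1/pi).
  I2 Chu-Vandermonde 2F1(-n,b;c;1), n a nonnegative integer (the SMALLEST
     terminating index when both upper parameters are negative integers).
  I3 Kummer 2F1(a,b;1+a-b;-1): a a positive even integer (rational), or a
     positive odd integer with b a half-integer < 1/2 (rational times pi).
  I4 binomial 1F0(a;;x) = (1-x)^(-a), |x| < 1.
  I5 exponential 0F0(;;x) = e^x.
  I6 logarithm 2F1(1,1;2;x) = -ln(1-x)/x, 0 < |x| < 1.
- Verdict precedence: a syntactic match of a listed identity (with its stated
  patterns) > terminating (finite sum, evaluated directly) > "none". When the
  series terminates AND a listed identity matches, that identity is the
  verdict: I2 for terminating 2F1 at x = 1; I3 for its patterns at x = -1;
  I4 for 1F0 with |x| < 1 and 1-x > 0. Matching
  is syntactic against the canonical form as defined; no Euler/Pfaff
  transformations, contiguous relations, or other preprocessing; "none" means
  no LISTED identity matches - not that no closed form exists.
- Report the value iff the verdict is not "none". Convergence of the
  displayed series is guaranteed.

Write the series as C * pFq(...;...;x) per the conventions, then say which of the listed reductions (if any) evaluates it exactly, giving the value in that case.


The tell: t_0 being 2/5, the running product (C = 2/5) telescopes to a rising factorial.
Step ratio: r(k) = (-1) * (k-2) (k+2) / [(k+5) (k+1)] - rational in k. x = (-1); t_0 = 2/5; negate the roots.

x = -1 here; the reduced form reads 2F1, upper {-2, 2}, lower {5}, C = 2/5. Verdict (x = -1): Kummer (I3) applies (x = -1; c = 5 equals 1+a-b for upper {-2, 2}: listed pattern). Sum: 4/5.
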